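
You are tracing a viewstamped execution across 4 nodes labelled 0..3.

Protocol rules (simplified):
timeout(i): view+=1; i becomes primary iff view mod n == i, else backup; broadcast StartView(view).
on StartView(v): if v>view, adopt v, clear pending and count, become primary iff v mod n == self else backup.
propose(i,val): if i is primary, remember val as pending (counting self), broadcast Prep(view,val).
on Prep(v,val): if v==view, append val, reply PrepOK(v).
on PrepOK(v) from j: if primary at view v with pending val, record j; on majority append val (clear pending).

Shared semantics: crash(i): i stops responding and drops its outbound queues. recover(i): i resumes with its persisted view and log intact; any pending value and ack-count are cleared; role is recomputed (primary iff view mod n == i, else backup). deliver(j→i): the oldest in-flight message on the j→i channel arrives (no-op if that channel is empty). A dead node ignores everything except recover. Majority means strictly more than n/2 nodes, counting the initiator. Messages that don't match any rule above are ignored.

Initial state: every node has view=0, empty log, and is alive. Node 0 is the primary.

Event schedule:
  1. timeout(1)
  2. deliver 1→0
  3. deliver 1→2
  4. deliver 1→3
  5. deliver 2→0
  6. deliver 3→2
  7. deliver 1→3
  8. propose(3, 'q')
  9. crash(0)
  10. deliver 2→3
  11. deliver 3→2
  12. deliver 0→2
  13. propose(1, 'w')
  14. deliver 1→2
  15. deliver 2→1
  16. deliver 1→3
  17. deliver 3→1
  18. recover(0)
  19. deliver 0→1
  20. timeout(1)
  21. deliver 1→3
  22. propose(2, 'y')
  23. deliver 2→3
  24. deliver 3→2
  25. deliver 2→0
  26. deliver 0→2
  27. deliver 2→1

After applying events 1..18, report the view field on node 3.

1

after 1 — timeout(1): n1:prim/v1/[-]
after 2 — deliver 1→0: n0:back/v1/[-]
after 3 — deliver 1→2: n2:back/v1/[-]
after 4 — deliver 1→3: n3:back/v1/[-]
after 5 — deliver 2→0: ·
after 6 — deliver 3→2: ·
after 7 — deliver 1→3: ·
after 8 — propose(3,'q'): ·
after 9 — crash(0): n0:✗back/v1/[-]
after 10 — deliver 2→3: ·
after 11 — deliver 3→2: ·
after 12 — deliver 0→2: ·
after 13 — propose(1,'w'): ·
after 14 — deliver 1→2: n2:back/v1/[w]
after 15 — deliver 2→1: ·
after 16 — deliver 1→3: n3:back/v1/[w]
after 17 — deliver 3→1: n1:prim/v1/[w]
after 18 — recover(0): n0:back/v1/[-]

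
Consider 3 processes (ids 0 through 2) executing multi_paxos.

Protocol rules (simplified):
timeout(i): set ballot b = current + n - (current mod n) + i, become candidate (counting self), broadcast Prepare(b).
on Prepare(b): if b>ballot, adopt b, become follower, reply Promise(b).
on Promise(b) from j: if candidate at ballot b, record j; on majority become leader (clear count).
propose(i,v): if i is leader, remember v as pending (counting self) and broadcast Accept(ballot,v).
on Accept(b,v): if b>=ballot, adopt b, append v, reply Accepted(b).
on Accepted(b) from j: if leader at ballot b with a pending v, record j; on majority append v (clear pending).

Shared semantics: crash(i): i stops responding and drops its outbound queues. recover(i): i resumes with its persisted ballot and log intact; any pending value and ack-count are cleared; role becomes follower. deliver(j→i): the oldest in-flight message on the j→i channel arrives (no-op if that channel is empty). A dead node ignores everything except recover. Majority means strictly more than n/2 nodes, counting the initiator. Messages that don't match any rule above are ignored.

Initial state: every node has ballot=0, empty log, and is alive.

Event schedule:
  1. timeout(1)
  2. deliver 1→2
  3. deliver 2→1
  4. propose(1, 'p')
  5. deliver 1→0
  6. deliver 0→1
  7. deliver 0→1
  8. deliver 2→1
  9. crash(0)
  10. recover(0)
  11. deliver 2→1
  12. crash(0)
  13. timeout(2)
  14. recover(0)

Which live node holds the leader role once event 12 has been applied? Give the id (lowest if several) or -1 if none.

e1 timeout(1): 1[cand,b=4,-]
e2 deliver 1→2: 2[foll,b=4,-]
e3 deliver 2→1: 1[lead,b=4,-]
e4 propose(1,'p'): ·
e5 deliver 1→0: 0[foll,b=4,-]
e6 deliver 0→1: ·
e7 deliver 0→1: ·
e8 deliver 2→1: ·
e9 crash(0): 0[✗foll,b=4,-]
e10 recover(0): 0[foll,b=4,-]
e11 deliver 2→1: ·
e12 crash(0): 0[✗foll,b=4,-]

1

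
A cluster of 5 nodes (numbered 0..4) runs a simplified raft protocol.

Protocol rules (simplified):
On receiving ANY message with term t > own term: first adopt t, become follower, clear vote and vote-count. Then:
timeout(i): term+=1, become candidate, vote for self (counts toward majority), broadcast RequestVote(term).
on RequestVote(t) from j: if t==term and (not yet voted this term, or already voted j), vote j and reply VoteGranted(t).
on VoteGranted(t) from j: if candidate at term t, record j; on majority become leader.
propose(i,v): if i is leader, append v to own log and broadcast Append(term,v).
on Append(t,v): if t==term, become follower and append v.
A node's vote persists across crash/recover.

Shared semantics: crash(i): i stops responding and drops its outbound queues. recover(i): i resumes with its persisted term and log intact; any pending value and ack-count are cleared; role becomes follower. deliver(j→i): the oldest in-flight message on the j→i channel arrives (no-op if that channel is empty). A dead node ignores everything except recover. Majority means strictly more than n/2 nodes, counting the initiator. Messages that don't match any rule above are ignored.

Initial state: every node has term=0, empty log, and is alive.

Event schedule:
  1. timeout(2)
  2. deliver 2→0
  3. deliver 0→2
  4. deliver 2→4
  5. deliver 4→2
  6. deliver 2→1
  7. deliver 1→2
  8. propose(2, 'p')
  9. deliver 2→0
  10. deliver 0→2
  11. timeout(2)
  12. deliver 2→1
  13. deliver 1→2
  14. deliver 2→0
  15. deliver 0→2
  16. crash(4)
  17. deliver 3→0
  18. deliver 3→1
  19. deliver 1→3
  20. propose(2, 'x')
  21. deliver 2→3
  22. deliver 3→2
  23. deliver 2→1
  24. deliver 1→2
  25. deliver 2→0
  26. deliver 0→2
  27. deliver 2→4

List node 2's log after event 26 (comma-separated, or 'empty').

[1] timeout(2) → N2(cand t1 [-])
[2] deliver 2→0 → N0(foll t1 [-])
[3] deliver 0→2 → ∅
[4] deliver 2→4 → N4(foll t1 [-])
[5] deliver 4→2 → N2(lead t1 [-])
[6] deliver 2→1 → N1(foll t1 [-])
[7] deliver 1→2 → ∅
[8] propose(2,'p') → N2(lead t1 [p])
[9] deliver 2→0 → N0(foll t1 [p])
[10] deliver 0→2 → ∅
[11] timeout(2) → N2(cand t2 [p])
[12] deliver 2→1 → N1(foll t1 [p])
[13] deliver 1→2 → ∅
[14] deliver 2→0 → N0(foll t2 [p])
[15] deliver 0→2 → ∅
[16] crash(4) → N4(✗foll t1 [-])
[17] deliver 3→0 → ∅
[18] deliver 3→1 → ∅
[19] deliver 1→3 → ∅
[20] propose(2,'x') → ∅
[21] deliver 2→3 → N3(foll t1 [-])
[22] deliver 3→2 → ∅
[23] deliver 2→1 → N1(foll t2 [p])
[24] deliver 1→2 → N2(lead t2 [p])
[25] deliver 2→0 → ∅
[26] deliver 0→2 → ∅

p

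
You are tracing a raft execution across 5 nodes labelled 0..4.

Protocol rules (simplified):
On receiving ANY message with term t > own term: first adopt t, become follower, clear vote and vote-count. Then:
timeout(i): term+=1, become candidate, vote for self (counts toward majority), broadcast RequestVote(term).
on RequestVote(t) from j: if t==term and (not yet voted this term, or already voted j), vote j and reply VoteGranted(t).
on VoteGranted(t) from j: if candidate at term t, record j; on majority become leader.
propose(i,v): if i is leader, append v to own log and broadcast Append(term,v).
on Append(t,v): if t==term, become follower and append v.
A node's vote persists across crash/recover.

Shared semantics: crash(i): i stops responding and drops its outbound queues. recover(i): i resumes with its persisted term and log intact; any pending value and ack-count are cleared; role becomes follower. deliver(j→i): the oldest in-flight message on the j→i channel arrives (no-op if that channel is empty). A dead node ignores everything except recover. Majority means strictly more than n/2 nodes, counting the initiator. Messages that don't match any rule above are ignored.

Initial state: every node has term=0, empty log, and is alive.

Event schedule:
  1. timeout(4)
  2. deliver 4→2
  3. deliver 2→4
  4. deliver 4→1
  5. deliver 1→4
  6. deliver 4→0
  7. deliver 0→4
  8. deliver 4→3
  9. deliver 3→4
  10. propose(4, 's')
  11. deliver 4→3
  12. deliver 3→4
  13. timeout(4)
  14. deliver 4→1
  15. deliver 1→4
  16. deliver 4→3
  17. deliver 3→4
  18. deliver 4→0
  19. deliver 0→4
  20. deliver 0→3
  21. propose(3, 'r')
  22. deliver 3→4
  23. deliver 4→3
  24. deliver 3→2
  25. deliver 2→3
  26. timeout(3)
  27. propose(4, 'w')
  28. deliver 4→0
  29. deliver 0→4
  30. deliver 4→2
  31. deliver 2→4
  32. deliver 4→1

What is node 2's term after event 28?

step 1 timeout(4): 4={cand,t=1,log=-}
step 2 deliver 4→2: 2={foll,t=1,log=-}
step 3 deliver 2→4: —
step 4 deliver 4→1: 1={foll,t=1,log=-}
step 5 deliver 1→4: 4={lead,t=1,log=-}
step 6 deliver 4→0: 0={foll,t=1,log=-}
step 7 deliver 0→4: —
step 8 deliver 4→3: 3={foll,t=1,log=-}
step 9 deliver 3→4: —
step 10 propose(4,'s'): 4={lead,t=1,log=s}
step 11 deliver 4→3: 3={foll,t=1,log=s}
step 12 deliver 3→4: —
step 13 timeout(4): 4={cand,t=2,log=s}
step 14 deliver 4→1: 1={foll,t=1,log=s}
step 15 deliver 1→4: —
step 16 deliver 4→3: 3={foll,t=2,log=s}
step 17 deliver 3→4: —
step 18 deliver 4→0: 0={foll,t=1,log=s}
step 19 deliver 0→4: —
step 20 deliver 0→3: —
step 21 propose(3,'r'): —
step 22 deliver 3→4: —
step 23 deliver 4→3: —
step 24 deliver 3→2: —
step 25 deliver 2→3: —
step 26 timeout(3): 3={cand,t=3,log=s}
step 27 propose(4,'w'): —
step 28 deliver 4→0: 0={foll,t=2,log=s}

1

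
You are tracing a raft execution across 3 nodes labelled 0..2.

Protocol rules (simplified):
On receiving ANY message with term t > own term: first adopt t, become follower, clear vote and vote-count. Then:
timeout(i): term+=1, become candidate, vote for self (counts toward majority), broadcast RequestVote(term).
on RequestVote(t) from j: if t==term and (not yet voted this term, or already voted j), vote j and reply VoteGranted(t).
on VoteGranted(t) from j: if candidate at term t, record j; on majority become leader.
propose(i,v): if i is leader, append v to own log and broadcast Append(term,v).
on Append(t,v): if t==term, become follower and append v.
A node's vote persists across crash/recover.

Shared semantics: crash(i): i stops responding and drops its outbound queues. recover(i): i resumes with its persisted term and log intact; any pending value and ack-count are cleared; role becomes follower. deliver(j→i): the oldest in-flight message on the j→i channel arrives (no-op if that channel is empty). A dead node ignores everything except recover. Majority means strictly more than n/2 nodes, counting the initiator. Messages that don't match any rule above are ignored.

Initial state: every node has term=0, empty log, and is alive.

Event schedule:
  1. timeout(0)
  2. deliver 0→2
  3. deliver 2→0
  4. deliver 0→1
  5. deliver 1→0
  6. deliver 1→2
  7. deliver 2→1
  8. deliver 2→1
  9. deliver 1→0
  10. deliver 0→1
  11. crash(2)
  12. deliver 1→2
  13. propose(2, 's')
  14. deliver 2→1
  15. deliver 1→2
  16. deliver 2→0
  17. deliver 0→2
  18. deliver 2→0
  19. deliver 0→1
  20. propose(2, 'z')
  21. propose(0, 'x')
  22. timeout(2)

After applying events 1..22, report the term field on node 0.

1

e1 timeout(0): 0[cand,t=1,-]
e2 deliver 0→2: 2[foll,t=1,-]
e3 deliver 2→0: 0[lead,t=1,-]
e4 deliver 0→1: 1[foll,t=1,-]
e5 deliver 1→0: ·
e6 deliver 1→2: ·
e7 deliver 2→1: ·
e8 deliver 2→1: ·
e9 deliver 1→0: ·
e10 deliver 0→1: ·
e11 crash(2): 2[✗foll,t=1,-]
e12 deliver 1→2: ·
e13 propose(2,'s'): ·
e14 deliver 2→1: ·
e15 deliver 1→2: ·
e16 deliver 2→0: ·
e17 deliver 0→2: ·
e18 deliver 2→0: ·
e19 deliver 0→1: ·
e20 propose(2,'z'): ·
e21 propose(0,'x'): 0[lead,t=1,x]
e22 timeout(2): ·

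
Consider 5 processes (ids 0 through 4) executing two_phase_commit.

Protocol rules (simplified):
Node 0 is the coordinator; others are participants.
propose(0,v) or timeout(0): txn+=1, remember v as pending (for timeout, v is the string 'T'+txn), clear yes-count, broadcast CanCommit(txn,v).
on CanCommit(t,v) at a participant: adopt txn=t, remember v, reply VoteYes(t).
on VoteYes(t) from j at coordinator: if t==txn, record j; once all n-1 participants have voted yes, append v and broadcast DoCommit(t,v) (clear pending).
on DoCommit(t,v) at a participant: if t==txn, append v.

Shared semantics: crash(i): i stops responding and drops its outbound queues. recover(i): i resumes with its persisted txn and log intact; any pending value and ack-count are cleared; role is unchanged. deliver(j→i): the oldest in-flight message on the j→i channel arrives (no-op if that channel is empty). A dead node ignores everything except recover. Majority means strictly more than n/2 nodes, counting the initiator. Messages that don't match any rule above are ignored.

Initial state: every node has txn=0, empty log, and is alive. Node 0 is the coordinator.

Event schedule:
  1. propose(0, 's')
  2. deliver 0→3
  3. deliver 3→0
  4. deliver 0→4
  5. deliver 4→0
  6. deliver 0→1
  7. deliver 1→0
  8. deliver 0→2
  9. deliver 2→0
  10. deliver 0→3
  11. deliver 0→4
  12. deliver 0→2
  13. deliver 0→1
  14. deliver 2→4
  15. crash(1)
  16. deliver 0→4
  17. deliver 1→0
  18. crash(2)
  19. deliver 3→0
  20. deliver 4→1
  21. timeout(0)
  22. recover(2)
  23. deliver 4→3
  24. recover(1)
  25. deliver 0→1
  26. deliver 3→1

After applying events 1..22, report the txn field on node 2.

1

after 1 — propose(0,'s'): n0:coor/t1/[-]
after 2 — deliver 0→3: n3:part/t1/[-]
after 3 — deliver 3→0: ·
after 4 — deliver 0→4: n4:part/t1/[-]
after 5 — deliver 4→0: ·
after 6 — deliver 0→1: n1:part/t1/[-]
after 7 — deliver 1→0: ·
after 8 — deliver 0→2: n2:part/t1/[-]
after 9 — deliver 2→0: n0:coor/t1/[s]
after 10 — deliver 0→3: n3:part/t1/[s]
after 11 — deliver 0→4: n4:part/t1/[s]
after 12 — deliver 0→2: n2:part/t1/[s]
after 13 — deliver 0→1: n1:part/t1/[s]
after 14 — deliver 2→4: ·
after 15 — crash(1): n1:✗part/t1/[s]
after 16 — deliver 0→4: ·
after 17 — deliver 1→0: ·
after 18 — crash(2): n2:✗part/t1/[s]
after 19 — deliver 3→0: ·
after 20 — deliver 4→1: ·
after 21 — timeout(0): n0:coor/t2/[s]
after 22 — recover(2): n2:part/t1/[s]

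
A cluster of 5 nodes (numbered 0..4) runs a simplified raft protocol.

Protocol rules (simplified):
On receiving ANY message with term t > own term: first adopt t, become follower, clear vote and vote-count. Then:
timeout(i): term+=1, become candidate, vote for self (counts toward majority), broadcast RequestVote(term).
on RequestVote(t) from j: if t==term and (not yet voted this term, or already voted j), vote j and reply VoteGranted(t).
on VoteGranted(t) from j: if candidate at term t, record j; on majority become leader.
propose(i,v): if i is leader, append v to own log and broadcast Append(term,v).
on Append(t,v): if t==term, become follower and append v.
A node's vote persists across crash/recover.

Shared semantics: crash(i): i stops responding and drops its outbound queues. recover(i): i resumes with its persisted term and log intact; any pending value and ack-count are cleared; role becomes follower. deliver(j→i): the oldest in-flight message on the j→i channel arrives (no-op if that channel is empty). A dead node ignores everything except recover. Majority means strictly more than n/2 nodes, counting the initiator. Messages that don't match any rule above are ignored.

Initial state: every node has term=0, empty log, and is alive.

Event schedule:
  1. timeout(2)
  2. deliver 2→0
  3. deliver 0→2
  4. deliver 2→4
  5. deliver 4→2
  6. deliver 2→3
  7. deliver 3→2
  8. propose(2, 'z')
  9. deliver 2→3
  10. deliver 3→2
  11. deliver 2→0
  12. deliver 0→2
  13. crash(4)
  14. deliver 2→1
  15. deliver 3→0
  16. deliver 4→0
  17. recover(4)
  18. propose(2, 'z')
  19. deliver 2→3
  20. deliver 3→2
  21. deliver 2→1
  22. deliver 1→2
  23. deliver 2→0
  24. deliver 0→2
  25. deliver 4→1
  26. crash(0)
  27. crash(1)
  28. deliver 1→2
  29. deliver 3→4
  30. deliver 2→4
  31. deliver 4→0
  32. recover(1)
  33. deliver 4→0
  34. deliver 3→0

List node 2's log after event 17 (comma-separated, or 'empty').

z

e1 timeout(2): 2[cand,t=1,-]
e2 deliver 2→0: 0[foll,t=1,-]
e3 deliver 0→2: ·
e4 deliver 2→4: 4[foll,t=1,-]
e5 deliver 4→2: 2[lead,t=1,-]
e6 deliver 2→3: 3[foll,t=1,-]
e7 deliver 3→2: ·
e8 propose(2,'z'): 2[lead,t=1,z]
e9 deliver 2→3: 3[foll,t=1,z]
e10 deliver 3→2: ·
e11 deliver 2→0: 0[foll,t=1,z]
e12 deliver 0→2: ·
e13 crash(4): 4[✗foll,t=1,-]
e14 deliver 2→1: 1[foll,t=1,-]
e15 deliver 3→0: ·
e16 deliver 4→0: ·
e17 recover(4): 4[foll,t=1,-]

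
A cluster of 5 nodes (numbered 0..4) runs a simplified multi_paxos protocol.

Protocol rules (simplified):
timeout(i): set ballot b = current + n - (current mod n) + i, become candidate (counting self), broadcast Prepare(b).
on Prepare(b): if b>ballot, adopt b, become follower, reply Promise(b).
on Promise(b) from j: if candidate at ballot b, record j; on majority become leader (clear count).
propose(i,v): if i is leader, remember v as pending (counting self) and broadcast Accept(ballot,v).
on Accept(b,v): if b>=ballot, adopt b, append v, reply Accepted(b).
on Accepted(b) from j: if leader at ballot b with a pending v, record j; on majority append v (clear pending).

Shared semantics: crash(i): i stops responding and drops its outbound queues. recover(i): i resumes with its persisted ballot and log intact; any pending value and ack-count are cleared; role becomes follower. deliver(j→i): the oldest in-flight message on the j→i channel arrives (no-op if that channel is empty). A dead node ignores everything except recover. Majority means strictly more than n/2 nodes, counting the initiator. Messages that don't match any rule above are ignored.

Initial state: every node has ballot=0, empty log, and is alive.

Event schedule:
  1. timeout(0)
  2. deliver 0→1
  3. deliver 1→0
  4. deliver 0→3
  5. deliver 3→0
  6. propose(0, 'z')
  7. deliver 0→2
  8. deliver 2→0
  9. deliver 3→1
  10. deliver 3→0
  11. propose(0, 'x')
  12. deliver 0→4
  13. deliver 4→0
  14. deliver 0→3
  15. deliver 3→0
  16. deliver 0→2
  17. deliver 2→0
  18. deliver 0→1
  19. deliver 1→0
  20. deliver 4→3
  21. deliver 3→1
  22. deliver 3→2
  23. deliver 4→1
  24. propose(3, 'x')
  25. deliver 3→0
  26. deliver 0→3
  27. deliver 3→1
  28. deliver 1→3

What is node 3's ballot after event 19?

5

e1 timeout(0): 0[cand,b=5,-]
e2 deliver 0→1: 1[foll,b=5,-]
e3 deliver 1→0: ·
e4 deliver 0→3: 3[foll,b=5,-]
e5 deliver 3→0: 0[lead,b=5,-]
e6 propose(0,'z'): ·
e7 deliver 0→2: 2[foll,b=5,-]
e8 deliver 2→0: ·
e9 deliver 3→1: ·
e10 deliver 3→0: ·
e11 propose(0,'x'): ·
e12 deliver 0→4: 4[foll,b=5,-]
e13 deliver 4→0: ·
e14 deliver 0→3: 3[foll,b=5,z]
e15 deliver 3→0: ·
e16 deliver 0→2: 2[foll,b=5,z]
e17 deliver 2→0: 0[lead,b=5,x]
e18 deliver 0→1: 1[foll,b=5,z]
e19 deliver 1→0: ·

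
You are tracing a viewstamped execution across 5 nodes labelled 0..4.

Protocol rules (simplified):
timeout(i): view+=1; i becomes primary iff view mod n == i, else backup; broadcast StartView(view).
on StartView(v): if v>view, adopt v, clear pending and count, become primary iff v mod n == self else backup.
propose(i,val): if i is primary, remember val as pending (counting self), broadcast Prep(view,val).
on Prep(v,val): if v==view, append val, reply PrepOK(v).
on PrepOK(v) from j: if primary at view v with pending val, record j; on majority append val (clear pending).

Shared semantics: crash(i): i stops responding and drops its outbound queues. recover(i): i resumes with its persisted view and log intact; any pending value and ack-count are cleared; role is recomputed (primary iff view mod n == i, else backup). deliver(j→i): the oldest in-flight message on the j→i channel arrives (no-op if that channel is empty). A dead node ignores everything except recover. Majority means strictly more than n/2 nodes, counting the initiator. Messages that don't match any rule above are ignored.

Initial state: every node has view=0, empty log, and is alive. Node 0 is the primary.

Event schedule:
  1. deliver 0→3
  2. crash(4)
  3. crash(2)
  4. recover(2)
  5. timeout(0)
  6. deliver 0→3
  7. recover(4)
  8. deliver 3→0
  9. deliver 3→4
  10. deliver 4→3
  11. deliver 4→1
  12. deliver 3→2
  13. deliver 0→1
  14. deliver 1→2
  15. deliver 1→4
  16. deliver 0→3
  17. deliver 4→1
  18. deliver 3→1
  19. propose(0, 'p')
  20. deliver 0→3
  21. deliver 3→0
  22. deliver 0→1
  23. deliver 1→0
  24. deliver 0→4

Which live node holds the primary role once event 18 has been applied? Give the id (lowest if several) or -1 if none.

1. deliver 0→3:  nop
2. crash(4):  <4:✗back v0 ->
3. crash(2):  <2:✗back v0 ->
4. recover(2):  <2:back v0 ->
5. timeout(0):  <0:back v1 ->
6. deliver 0→3:  <3:back v1 ->
7. recover(4):  <4:back v0 ->
8. deliver 3→0:  nop
9. deliver 3→4:  nop
10. deliver 4→3:  nop
11. deliver 4→1:  nop
12. deliver 3→2:  nop
13. deliver 0→1:  <1:prim v1 ->
14. deliver 1→2:  nop
15. deliver 1→4:  nop
16. deliver 0→3:  nop
17. deliver 4→1:  nop
18. deliver 3→1:  nop

1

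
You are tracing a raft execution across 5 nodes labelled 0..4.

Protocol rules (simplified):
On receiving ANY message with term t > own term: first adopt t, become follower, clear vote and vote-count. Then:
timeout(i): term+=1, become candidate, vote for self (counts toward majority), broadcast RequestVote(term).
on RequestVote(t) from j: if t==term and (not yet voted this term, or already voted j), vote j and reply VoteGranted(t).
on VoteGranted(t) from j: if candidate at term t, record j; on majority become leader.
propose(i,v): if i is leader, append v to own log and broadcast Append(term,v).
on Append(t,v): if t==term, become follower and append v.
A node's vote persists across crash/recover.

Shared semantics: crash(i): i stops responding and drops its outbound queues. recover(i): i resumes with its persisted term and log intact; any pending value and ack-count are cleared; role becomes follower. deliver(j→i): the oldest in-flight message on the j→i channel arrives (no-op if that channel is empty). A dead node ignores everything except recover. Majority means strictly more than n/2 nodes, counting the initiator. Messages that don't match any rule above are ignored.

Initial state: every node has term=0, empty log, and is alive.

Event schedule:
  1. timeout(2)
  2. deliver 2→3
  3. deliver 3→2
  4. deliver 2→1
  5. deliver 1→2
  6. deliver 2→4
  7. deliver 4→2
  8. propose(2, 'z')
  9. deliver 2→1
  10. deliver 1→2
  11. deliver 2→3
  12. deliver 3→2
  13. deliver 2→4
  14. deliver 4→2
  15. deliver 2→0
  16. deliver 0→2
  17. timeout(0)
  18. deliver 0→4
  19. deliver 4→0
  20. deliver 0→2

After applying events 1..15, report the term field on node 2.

step 1 timeout(2): 2={cand,t=1,log=-}
step 2 deliver 2→3: 3={foll,t=1,log=-}
step 3 deliver 3→2: —
step 4 deliver 2→1: 1={foll,t=1,log=-}
step 5 deliver 1→2: 2={lead,t=1,log=-}
step 6 deliver 2→4: 4={foll,t=1,log=-}
step 7 deliver 4→2: —
step 8 propose(2,'z'): 2={lead,t=1,log=z}
step 9 deliver 2→1: 1={foll,t=1,log=z}
step 10 deliver 1→2: —
step 11 deliver 2→3: 3={foll,t=1,log=z}
step 12 deliver 3→2: —
step 13 deliver 2→4: 4={foll,t=1,log=z}
step 14 deliver 4→2: —
step 15 deliver 2→0: 0={foll,t=1,log=-}

1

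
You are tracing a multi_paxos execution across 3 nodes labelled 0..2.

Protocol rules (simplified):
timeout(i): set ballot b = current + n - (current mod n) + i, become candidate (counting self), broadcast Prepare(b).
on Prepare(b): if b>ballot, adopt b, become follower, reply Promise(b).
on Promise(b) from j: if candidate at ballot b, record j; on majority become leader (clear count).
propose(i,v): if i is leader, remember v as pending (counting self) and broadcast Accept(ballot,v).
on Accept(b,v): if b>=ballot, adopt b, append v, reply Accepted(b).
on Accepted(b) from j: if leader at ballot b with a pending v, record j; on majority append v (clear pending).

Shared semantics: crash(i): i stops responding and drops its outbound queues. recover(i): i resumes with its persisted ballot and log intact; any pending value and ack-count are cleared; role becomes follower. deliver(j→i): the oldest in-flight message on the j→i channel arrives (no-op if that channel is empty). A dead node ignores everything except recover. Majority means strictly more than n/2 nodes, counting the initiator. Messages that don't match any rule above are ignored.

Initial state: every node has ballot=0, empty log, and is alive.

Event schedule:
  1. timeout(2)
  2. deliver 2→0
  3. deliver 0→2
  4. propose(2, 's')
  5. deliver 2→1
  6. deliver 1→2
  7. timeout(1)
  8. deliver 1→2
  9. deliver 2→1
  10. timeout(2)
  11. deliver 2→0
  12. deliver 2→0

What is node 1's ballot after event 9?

7

e1 timeout(2): 2[cand,b=5,-]
e2 deliver 2→0: 0[foll,b=5,-]
e3 deliver 0→2: 2[lead,b=5,-]
e4 propose(2,'s'): ·
e5 deliver 2→1: 1[foll,b=5,-]
e6 deliver 1→2: ·
e7 timeout(1): 1[cand,b=7,-]
e8 deliver 1→2: 2[foll,b=7,-]
e9 deliver 2→1: ·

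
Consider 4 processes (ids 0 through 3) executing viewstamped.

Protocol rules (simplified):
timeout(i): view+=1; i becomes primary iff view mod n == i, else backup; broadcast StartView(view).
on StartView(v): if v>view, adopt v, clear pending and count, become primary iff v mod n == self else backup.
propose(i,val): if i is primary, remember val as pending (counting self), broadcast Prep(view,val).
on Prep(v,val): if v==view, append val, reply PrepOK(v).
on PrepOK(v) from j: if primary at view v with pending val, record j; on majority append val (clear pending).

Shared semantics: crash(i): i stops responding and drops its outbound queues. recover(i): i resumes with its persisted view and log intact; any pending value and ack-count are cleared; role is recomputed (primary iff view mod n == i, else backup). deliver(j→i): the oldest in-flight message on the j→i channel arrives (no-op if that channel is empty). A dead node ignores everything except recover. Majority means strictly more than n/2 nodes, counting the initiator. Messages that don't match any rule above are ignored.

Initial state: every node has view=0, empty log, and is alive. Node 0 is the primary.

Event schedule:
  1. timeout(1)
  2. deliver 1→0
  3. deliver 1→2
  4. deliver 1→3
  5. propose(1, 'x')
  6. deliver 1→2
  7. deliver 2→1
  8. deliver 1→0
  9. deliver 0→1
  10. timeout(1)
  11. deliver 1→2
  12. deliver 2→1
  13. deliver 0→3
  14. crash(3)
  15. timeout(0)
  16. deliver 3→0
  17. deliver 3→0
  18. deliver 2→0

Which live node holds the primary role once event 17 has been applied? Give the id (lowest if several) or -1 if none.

2

1. timeout(1):  <1:prim v1 ->
2. deliver 1→0:  <0:back v1 ->
3. deliver 1→2:  <2:back v1 ->
4. deliver 1→3:  <3:back v1 ->
5. propose(1,'x'):  nop
6. deliver 1→2:  <2:back v1 x>
7. deliver 2→1:  nop
8. deliver 1→0:  <0:back v1 x>
9. deliver 0→1:  <1:prim v1 x>
10. timeout(1):  <1:back v2 x>
11. deliver 1→2:  <2:prim v2 x>
12. deliver 2→1:  nop
13. deliver 0→3:  nop
14. crash(3):  <3:✗back v1 ->
15. timeout(0):  <0:back v2 x>
16. deliver 3→0:  nop
17. deliver 3→0:  nop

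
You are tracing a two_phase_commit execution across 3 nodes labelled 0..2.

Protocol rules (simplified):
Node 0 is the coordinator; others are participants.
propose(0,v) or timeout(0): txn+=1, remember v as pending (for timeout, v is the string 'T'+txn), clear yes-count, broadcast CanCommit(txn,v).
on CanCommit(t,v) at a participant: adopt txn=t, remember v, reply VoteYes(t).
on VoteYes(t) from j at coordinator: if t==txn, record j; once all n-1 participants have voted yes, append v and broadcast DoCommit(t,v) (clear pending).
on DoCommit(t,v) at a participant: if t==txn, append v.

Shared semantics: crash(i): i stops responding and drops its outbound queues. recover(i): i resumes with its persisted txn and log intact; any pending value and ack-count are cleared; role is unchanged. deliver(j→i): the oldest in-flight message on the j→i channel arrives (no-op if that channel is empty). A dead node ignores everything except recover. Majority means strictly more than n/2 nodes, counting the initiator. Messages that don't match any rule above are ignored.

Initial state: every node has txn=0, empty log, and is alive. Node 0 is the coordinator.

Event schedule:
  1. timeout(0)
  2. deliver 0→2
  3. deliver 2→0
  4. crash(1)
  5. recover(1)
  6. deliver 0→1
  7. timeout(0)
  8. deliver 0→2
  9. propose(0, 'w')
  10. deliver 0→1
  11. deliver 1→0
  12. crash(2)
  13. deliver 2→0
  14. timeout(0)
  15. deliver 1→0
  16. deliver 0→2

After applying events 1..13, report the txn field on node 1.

1. timeout(0):  <0:coor t1 ->
2. deliver 0→2:  <2:part t1 ->
3. deliver 2→0:  nop
4. crash(1):  <1:✗part t0 ->
5. recover(1):  <1:part t0 ->
6. deliver 0→1:  <1:part t1 ->
7. timeout(0):  <0:coor t2 ->
8. deliver 0→2:  <2:part t2 ->
9. propose(0,'w'):  <0:coor t3 ->
10. deliver 0→1:  <1:part t2 ->
11. deliver 1→0:  nop
12. crash(2):  <2:✗part t2 ->
13. deliver 2→0:  nop

2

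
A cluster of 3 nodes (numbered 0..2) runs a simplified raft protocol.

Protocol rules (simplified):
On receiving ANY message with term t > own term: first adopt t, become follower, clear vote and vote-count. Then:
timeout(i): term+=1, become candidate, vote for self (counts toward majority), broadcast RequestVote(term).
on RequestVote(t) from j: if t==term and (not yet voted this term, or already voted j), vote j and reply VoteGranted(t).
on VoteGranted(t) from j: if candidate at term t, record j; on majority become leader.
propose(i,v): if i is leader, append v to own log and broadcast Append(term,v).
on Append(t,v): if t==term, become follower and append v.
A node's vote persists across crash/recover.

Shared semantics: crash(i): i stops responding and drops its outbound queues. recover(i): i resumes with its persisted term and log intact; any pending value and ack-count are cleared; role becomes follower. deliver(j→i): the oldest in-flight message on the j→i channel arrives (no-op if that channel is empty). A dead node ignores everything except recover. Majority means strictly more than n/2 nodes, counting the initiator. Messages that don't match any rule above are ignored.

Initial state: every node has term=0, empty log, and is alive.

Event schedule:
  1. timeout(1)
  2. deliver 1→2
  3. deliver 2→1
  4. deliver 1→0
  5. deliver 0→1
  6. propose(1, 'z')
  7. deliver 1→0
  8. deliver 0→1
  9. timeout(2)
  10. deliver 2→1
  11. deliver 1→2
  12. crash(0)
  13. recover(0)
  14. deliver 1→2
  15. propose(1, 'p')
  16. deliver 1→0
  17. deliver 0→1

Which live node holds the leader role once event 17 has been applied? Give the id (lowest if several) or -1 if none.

2

1. timeout(1):  <1:cand t1 ->
2. deliver 1→2:  <2:foll t1 ->
3. deliver 2→1:  <1:lead t1 ->
4. deliver 1→0:  <0:foll t1 ->
5. deliver 0→1:  nop
6. propose(1,'z'):  <1:lead t1 z>
7. deliver 1→0:  <0:foll t1 z>
8. deliver 0→1:  nop
9. timeout(2):  <2:cand t2 ->
10. deliver 2→1:  <1:foll t2 z>
11. deliver 1→2:  nop
12. crash(0):  <0:✗foll t1 z>
13. recover(0):  <0:foll t1 z>
14. deliver 1→2:  <2:lead t2 ->
15. propose(1,'p'):  nop
16. deliver 1→0:  nop
17. deliver 0→1:  nop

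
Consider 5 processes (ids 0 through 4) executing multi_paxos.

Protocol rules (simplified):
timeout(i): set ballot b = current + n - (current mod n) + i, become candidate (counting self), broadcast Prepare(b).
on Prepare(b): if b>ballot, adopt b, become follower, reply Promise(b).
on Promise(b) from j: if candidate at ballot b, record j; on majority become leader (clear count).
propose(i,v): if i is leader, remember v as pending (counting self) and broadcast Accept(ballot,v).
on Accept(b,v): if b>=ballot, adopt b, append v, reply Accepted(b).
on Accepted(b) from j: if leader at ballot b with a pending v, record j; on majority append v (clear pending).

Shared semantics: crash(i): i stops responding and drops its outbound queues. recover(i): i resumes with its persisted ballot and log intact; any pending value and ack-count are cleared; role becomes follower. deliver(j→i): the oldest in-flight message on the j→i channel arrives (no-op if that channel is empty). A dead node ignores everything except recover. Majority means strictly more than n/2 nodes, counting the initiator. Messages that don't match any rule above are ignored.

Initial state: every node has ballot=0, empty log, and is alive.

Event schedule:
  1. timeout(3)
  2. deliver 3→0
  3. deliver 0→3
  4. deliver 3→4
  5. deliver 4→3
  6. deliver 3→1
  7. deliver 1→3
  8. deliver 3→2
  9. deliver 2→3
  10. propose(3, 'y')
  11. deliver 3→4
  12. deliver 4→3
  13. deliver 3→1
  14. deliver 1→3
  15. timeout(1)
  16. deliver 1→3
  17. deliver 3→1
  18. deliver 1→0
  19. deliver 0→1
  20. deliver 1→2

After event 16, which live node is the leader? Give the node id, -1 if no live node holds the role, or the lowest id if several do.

[1] timeout(3) → N3(cand b8 [-])
[2] deliver 3→0 → N0(foll b8 [-])
[3] deliver 0→3 → ∅
[4] deliver 3→4 → N4(foll b8 [-])
[5] deliver 4→3 → N3(lead b8 [-])
[6] deliver 3→1 → N1(foll b8 [-])
[7] deliver 1→3 → ∅
[8] deliver 3→2 → N2(foll b8 [-])
[9] deliver 2→3 → ∅
[10] propose(3,'y') → ∅
[11] deliver 3→4 → N4(foll b8 [y])
[12] deliver 4→3 → ∅
[13] deliver 3→1 → N1(foll b8 [y])
[14] deliver 1→3 → N3(lead b8 [y])
[15] timeout(1) → N1(cand b11 [y])
[16] deliver 1→3 → N3(foll b11 [y])

-1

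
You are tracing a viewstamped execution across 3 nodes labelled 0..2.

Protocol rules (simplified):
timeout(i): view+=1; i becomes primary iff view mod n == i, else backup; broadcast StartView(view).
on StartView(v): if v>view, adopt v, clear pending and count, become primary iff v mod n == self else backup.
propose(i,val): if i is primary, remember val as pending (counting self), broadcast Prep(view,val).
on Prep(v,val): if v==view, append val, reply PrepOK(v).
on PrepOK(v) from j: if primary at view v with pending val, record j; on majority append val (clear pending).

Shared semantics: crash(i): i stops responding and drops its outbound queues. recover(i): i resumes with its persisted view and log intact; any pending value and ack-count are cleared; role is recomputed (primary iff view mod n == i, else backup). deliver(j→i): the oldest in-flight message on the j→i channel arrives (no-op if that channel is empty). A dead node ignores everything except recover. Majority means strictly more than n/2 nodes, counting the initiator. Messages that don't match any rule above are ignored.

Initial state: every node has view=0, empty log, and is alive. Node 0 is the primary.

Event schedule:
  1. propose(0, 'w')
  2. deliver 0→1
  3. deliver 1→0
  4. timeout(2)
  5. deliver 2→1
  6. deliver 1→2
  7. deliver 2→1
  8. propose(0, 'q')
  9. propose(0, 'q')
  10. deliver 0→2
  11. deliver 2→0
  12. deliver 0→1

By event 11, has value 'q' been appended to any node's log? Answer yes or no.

after 1 — propose(0,'w'): ·
after 2 — deliver 0→1: n1:back/v0/[w]
after 3 — deliver 1→0: n0:prim/v0/[w]
after 4 — timeout(2): n2:back/v1/[-]
after 5 — deliver 2→1: n1:prim/v1/[w]
after 6 — deliver 1→2: ·
after 7 — deliver 2→1: ·
after 8 — propose(0,'q'): ·
after 9 — propose(0,'q'): ·
after 10 — deliver 0→2: ·
after 11 — deliver 2→0: n0:back/v1/[w]

no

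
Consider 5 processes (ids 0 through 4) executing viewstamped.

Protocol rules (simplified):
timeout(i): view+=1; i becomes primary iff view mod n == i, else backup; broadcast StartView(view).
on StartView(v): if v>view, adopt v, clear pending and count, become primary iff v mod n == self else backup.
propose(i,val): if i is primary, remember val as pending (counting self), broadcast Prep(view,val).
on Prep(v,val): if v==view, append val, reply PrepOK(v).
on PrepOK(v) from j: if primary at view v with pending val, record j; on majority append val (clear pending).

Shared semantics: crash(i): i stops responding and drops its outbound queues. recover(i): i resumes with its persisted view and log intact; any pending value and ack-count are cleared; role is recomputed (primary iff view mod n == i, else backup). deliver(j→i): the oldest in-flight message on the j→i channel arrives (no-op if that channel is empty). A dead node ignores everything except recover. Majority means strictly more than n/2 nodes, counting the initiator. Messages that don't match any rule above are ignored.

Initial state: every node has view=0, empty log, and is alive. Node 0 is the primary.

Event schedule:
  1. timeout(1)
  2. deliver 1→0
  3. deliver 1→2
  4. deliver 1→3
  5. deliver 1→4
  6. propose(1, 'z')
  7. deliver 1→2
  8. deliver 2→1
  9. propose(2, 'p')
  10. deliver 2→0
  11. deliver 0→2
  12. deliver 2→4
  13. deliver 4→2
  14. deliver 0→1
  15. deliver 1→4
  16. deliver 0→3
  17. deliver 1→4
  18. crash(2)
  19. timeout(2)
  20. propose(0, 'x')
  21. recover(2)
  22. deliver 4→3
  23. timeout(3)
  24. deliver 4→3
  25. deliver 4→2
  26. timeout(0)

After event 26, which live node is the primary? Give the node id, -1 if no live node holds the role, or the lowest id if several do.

1

step 1 timeout(1): 1={prim,v=1,log=-}
step 2 deliver 1→0: 0={back,v=1,log=-}
step 3 deliver 1→2: 2={back,v=1,log=-}
step 4 deliver 1→3: 3={back,v=1,log=-}
step 5 deliver 1→4: 4={back,v=1,log=-}
step 6 propose(1,'z'): —
step 7 deliver 1→2: 2={back,v=1,log=z}
step 8 deliver 2→1: —
step 9 propose(2,'p'): —
step 10 deliver 2→0: —
step 11 deliver 0→2: —
step 12 deliver 2→4: —
step 13 deliver 4→2: —
step 14 deliver 0→1: —
step 15 deliver 1→4: 4={back,v=1,log=z}
step 16 deliver 0→3: —
step 17 deliver 1→4: —
step 18 crash(2): 2={✗back,v=1,log=z}
step 19 timeout(2): —
step 20 propose(0,'x'): —
step 21 recover(2): 2={back,v=1,log=z}
step 22 deliver 4→3: —
step 23 timeout(3): 3={back,v=2,log=-}
step 24 deliver 4→3: —
step 25 deliver 4→2: —
step 26 timeout(0): 0={back,v=2,log=-}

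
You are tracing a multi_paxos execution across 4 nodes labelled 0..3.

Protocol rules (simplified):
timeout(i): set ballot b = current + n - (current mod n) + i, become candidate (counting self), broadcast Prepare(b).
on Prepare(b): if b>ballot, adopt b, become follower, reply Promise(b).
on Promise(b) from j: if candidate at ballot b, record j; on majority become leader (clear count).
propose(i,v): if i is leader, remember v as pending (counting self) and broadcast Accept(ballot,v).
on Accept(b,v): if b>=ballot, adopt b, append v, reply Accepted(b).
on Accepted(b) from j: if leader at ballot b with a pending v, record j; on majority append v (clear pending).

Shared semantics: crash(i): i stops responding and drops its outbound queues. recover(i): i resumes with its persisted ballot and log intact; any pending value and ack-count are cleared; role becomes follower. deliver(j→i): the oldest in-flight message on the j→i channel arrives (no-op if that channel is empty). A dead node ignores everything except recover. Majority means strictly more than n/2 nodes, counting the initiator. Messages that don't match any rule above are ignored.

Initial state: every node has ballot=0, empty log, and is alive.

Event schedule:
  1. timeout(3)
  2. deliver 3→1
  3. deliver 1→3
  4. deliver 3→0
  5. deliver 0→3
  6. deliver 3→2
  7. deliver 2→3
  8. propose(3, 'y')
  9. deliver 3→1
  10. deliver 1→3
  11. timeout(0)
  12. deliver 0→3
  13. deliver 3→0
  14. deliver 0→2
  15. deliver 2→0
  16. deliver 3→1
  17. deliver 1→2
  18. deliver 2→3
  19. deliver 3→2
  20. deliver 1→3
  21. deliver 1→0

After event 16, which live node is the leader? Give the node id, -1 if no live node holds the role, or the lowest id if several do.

step 1 timeout(3): 3={cand,b=7,log=-}
step 2 deliver 3→1: 1={foll,b=7,log=-}
step 3 deliver 1→3: —
step 4 deliver 3→0: 0={foll,b=7,log=-}
step 5 deliver 0→3: 3={lead,b=7,log=-}
step 6 deliver 3→2: 2={foll,b=7,log=-}
step 7 deliver 2→3: —
step 8 propose(3,'y'): —
step 9 deliver 3→1: 1={foll,b=7,log=y}
step 10 deliver 1→3: —
step 11 timeout(0): 0={cand,b=8,log=-}
step 12 deliver 0→3: 3={foll,b=8,log=-}
step 13 deliver 3→0: —
step 14 deliver 0→2: 2={foll,b=8,log=-}
step 15 deliver 2→0: —
step 16 deliver 3→1: —

-1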